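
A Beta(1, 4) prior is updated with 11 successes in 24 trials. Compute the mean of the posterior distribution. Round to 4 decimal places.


After update: Beta(12, 17)
Mean = 12 / (12 + 17) = 12 / 29
= 0.4138

0.4138


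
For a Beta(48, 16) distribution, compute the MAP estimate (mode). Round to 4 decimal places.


MAP = mode = (a-1)/(a+b-2)
= (48-1)/(48+16-2)
= 47/62 = 0.7581

0.7581


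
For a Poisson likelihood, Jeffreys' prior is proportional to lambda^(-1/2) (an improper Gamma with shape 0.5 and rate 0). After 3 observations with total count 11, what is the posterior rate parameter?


Jeffreys' prior for Poisson is proportional to lambda^(-1/2).
Posterior is Gamma(0.5 + S, 0 + n) = Gamma(0.5 + 11, 3).
Posterior rate = 0 + n = 3

3.0


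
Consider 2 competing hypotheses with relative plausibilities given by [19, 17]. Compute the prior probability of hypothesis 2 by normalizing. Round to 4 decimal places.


Sum of weights = 19 + 17 = 36
Normalized prior for H2 = 17 / 36
= 0.4722

0.4722


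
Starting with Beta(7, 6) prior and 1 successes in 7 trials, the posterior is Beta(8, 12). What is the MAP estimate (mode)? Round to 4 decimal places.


The mode of Beta(a, b) when a > 1 and b > 1 is (a-1)/(a+b-2)
= (8 - 1) / (8 + 12 - 2)
= 7 / 18
= 0.3889

0.3889


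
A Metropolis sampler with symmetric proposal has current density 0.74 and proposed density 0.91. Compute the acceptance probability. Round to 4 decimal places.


For symmetric proposals, acceptance = min(1, pi(x*)/pi(x))
= min(1, 0.91/0.74)
= min(1, 1.2297) = 1.0

1.0


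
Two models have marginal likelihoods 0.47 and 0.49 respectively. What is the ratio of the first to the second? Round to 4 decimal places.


Evidence ratio = 0.47 / 0.49
= 0.9592

0.9592


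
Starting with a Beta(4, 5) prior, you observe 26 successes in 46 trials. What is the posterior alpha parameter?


For a Beta-Binomial conjugate model:
Posterior alpha = prior alpha + number of successes
= 4 + 26 = 30

30


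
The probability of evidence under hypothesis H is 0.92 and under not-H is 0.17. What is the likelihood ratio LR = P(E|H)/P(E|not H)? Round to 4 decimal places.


LR = 0.92 / 0.17
= 5.4118

5.4118


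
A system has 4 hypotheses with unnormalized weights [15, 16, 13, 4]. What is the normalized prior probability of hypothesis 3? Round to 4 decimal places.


The normalized prior is the weight divided by the total.
Total weight = 48
P(H3) = 13 / 48 = 0.2708

0.2708


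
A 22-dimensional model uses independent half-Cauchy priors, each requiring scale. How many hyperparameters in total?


Per parameter: 1 (scale).
Total = 22 * 1 = 22

22


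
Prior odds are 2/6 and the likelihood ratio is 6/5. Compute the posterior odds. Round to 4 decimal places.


Posterior odds = prior odds * likelihood ratio
= (2/6) * (6/5)
= 12 / 30
= 0.4

0.4


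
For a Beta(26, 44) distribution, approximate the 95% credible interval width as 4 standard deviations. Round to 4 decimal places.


Variance of Beta(a,b) = ab / ((a+b)^2 * (a+b+1))
= 26*44 / ((70)^2 * 71)
= 0.0033
SD = sqrt(0.0033) = 0.0573
Width = 4 * SD = 0.2294

0.2294


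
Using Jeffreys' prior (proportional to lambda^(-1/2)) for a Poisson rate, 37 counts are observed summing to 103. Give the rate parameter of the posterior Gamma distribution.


Conjugate update: Gamma(prior_shape + S, prior_rate + n).
Prior shape = 0.5, prior rate = 0.
Posterior rate = 0 + n = 37

37.0


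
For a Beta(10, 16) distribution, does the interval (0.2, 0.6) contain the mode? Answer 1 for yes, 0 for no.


Mode of Beta(a,b) = (a-1)/(a+b-2)
= (10-1)/(10+16-2) = 0.375
Check: 0.2 <= 0.375 <= 0.6?
Result: 1

1


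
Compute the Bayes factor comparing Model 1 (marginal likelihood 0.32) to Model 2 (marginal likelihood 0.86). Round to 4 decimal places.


BF12 = marginal likelihood of M1 / marginal likelihood of M2
= 0.32/0.86
= 0.3721

0.3721


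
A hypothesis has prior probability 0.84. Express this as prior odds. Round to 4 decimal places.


Odds = P(H) / P(not H) = 0.84 / 0.16
= 5.25

5.25


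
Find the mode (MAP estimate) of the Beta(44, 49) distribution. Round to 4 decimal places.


For Beta(a,b) with a,b > 1:
Mode = (a-1)/(a+b-2) = (44-1)/(93-2)
= 43/91 = 0.4725

0.4725


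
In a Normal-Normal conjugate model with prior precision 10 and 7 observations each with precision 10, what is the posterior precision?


Posterior precision = prior precision + n * observation precision
= 10 + 7 * 10
= 10 + 70 = 80

80


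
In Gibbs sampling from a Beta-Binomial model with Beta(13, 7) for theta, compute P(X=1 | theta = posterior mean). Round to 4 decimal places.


Posterior mean = alpha/(alpha+beta) = 13/20 = 0.65
P(X=1|theta=mean) = theta = 0.65

0.65


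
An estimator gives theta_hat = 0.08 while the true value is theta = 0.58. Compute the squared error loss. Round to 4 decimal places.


The squared error loss is (theta_hat - theta)^2
= (0.08 - 0.58)^2
= (-0.5)^2 = 0.25

0.25


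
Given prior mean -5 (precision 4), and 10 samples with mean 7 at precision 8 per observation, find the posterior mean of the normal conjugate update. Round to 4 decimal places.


The posterior mean is a precision-weighted average of prior and data.
Post. prec. = 4 + 80 = 84
Post. mean = (-20 + 560)/84 = 540/84 = 6.4286

6.4286


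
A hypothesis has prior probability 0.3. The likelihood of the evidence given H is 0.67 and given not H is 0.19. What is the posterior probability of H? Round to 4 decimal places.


Using Bayes' theorem:
P(E) = 0.3 * 0.67 + 0.7 * 0.19
P(E) = 0.334
P(H|E) = (0.3 * 0.67) / 0.334 = 0.6018

0.6018


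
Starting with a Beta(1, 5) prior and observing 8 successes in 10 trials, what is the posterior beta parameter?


Posterior beta = prior beta + failures
Failures = 10 - 8 = 2
beta_post = 5 + 2 = 7

7


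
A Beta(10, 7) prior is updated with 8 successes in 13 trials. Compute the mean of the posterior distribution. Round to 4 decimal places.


After update: Beta(18, 12)
Mean = 18 / (18 + 12) = 18 / 30
= 0.6

0.6


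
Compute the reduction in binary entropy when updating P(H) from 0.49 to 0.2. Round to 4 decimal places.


H_before = -p*log2(p) - (1-p)*log2(1-p) for p=0.49: 0.9997
H_after for p=0.2: 0.7219
Reduction = 0.9997 - 0.7219 = 0.2778

0.2778


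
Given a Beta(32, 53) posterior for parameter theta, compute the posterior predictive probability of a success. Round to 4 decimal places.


For a Beta-Bernoulli model, the predictive probability is the mean:
P(success) = 32/(32+53) = 32/85 = 0.3765

0.3765


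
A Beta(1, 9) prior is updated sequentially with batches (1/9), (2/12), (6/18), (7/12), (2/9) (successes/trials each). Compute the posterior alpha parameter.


Sequential conjugate updating is equivalent to a single batch update.
Total successes across all batches = 18
alpha_posterior = alpha_prior + total_successes = 1 + 18
= 19

19


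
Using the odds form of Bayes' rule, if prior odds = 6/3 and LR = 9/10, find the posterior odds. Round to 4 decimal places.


Bayes' rule in odds form: posterior odds = prior odds * LR
= (6 * 9) / (3 * 10)
= 54/30 = 1.8

1.8


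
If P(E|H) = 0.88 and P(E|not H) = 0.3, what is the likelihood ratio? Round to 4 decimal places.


Likelihood ratio = P(E|H) / P(E|not H)
= 0.88 / 0.3
= 2.9333

2.9333


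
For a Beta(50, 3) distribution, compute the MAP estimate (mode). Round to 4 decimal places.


MAP = mode = (a-1)/(a+b-2)
= (50-1)/(50+3-2)
= 49/51 = 0.9608

0.9608


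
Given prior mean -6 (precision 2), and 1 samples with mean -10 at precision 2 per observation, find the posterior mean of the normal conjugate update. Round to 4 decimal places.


The posterior mean is a precision-weighted average of prior and data.
Post. prec. = 2 + 2 = 4
Post. mean = (-12 + -20)/4 = -32/4 = -8.0

-8.0


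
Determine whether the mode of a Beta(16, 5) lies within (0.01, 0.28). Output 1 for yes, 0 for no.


First find the mode: (a-1)/(a+b-2) = 0.7895
Is 0.7895 in (0.01, 0.28)? 0

0


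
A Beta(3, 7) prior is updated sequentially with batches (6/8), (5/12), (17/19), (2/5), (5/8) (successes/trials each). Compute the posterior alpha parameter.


Sequential conjugate updating is equivalent to a single batch update.
Total successes across all batches = 35
alpha_posterior = alpha_prior + total_successes = 3 + 35
= 38

38


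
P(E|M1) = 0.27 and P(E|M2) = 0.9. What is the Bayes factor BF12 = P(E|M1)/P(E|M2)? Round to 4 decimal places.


Bayes factor BF12 = P(E|M1) / P(E|M2)
= 0.27 / 0.9
= 0.3

0.3


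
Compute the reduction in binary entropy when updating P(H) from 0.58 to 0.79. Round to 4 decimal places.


H_before = -p*log2(p) - (1-p)*log2(1-p) for p=0.58: 0.9815
H_after for p=0.79: 0.7415
Reduction = 0.9815 - 0.7415 = 0.24

0.24


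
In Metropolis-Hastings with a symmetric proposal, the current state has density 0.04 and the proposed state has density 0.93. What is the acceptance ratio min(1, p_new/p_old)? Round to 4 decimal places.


Ratio = p_new / p_old = 0.93 / 0.04 = 23.25
Acceptance = min(1, 23.25) = 1.0

1.0


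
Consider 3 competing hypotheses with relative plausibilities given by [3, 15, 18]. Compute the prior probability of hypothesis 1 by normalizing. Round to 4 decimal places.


Sum of weights = 3 + 15 + 18 = 36
Normalized prior for H1 = 3 / 36
= 0.0833

0.0833


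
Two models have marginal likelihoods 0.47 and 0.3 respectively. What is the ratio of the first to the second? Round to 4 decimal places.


Evidence ratio = 0.47 / 0.3
= 1.5667

1.5667


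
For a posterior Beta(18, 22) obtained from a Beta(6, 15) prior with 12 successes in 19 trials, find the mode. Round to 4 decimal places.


Mode = (alpha - 1) / (alpha + beta - 2)
= 17 / 38
= 0.4474

0.4474


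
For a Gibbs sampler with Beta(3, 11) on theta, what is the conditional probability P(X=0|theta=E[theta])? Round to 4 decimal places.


E[theta] = 3/(3+11) = 0.2143
P(X=0|theta) = 1 - theta = 0.7857

0.7857


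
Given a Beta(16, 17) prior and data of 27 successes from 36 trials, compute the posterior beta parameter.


Number of failures = 36 - 27 = 9
Posterior beta = 17 + 9 = 26

26


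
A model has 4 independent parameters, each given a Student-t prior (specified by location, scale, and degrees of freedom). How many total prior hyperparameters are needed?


Each Student-t prior needs 3 hyperparameters (location, scale, and degrees of freedom).
Total = 3 * 4 = 12

12


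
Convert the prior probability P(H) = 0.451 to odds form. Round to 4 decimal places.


P(not H) = 1 - 0.451 = 0.549
Odds = 0.451 / 0.549 = 0.8215

0.8215


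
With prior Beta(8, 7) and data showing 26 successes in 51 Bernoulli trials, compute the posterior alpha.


Conjugate update: alpha_posterior = alpha_prior + k
= 8 + 26 = 34

34


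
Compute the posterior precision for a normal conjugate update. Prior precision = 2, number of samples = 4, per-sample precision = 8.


tau_post = tau_0 + n * tau
= 2 + 4 * 8 = 34

34


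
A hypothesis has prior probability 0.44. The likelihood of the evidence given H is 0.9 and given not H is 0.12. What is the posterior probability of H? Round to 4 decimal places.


Using Bayes' theorem:
P(E) = 0.44 * 0.9 + 0.56 * 0.12
P(E) = 0.4632
P(H|E) = (0.44 * 0.9) / 0.4632 = 0.8549

0.8549


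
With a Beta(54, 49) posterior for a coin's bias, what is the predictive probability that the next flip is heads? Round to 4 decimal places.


The predictive probability equals the posterior mean.
P(next = heads) = alpha / (alpha + beta)
= 54 / 103 = 0.5243

0.5243


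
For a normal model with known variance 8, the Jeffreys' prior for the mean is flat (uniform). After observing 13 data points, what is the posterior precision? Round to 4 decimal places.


Jeffreys' prior for normal mean (known variance) is flat.
Prior precision = 0.
Posterior precision = prior_prec + n/sigma^2 = 0 + 13/8
= 1.625

1.625


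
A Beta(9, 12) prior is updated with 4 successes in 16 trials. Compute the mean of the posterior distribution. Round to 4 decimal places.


After update: Beta(13, 24)
Mean = 13 / (13 + 24) = 13 / 37
= 0.3514

0.3514


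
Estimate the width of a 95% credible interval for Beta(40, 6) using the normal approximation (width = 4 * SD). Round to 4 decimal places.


For Beta(a,b): Var = ab/((a+b)^2(a+b+1))
Var = 0.0024, SD = 0.0491
Approximate 95% CI width = 4 * 0.0491 = 0.1965

0.1965


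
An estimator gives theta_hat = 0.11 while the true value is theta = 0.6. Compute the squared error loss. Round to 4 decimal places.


The squared error loss is (theta_hat - theta)^2
= (0.11 - 0.6)^2
= (-0.49)^2 = 0.2401

0.2401


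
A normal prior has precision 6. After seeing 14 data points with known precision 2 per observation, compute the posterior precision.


In the conjugate normal model, precisions add:
tau_posterior = tau_prior + n * tau_data
= 6 + 14*2 = 34

34


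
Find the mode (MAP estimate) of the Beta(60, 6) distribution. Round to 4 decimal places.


For Beta(a,b) with a,b > 1:
Mode = (a-1)/(a+b-2) = (60-1)/(66-2)
= 59/64 = 0.9219

0.9219


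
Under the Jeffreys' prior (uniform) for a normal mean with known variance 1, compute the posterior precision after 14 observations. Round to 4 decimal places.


Prior precision = 0 (flat prior).
Post. prec. = 0 + n/var = 14/1 = 14.0

14.0


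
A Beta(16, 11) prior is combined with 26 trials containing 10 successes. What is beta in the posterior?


In conjugate updating:
beta_posterior = beta_prior + (n - k)
= 11 + (26 - 10)
= 11 + 16 = 27

27


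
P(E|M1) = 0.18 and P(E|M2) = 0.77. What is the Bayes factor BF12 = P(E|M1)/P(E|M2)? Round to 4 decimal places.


Bayes factor BF12 = P(E|M1) / P(E|M2)
= 0.18 / 0.77
= 0.2338

0.2338


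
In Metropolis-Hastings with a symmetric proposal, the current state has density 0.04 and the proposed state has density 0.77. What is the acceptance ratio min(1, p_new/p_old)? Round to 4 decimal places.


Ratio = p_new / p_old = 0.77 / 0.04 = 19.25
Acceptance = min(1, 19.25) = 1.0

1.0


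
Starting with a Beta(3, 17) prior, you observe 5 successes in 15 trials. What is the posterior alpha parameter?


For a Beta-Binomial conjugate model:
Posterior alpha = prior alpha + number of successes
= 3 + 5 = 8

8


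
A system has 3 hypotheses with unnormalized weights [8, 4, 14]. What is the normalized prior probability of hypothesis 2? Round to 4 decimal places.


The normalized prior is the weight divided by the total.
Total weight = 26
P(H2) = 4 / 26 = 0.1538

0.1538


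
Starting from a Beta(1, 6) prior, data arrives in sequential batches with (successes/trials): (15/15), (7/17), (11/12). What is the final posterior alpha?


In sequential Bayesian updating, we sum all successes.
Total successes = 33
Final alpha = 1 + 33 = 34

34


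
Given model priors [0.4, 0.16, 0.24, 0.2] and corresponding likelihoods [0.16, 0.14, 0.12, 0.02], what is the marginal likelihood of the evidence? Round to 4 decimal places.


P(E) = sum_i P(M_i) P(E|M_i)
= 0.064 + 0.0224 + 0.0288 + 0.004
= 0.1192

0.1192


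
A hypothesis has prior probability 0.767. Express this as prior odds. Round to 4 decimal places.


Odds = P(H) / P(not H) = 0.767 / 0.233
= 3.2918

3.2918


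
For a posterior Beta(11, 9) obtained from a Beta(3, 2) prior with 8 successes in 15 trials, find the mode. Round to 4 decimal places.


Mode = (alpha - 1) / (alpha + beta - 2)
= 10 / 18
= 0.5556

0.5556


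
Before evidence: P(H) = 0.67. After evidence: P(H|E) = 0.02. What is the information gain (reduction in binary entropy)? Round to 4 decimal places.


Prior entropy = 0.9149
Posterior entropy = 0.1414
Information gain = 0.9149 - 0.1414 = 0.7735

0.7735


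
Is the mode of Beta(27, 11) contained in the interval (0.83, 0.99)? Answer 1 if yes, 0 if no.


Mode = (a-1)/(a+b-2) = 26/36 = 0.7222
Interval: (0.83, 0.99)
Contains mode? 0

0


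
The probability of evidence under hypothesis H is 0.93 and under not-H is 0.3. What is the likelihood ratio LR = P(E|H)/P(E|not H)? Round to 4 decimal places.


LR = 0.93 / 0.3
= 3.1

3.1


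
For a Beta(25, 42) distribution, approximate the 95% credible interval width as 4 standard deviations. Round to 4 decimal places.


Variance of Beta(a,b) = ab / ((a+b)^2 * (a+b+1))
= 25*42 / ((67)^2 * 68)
= 0.0034
SD = sqrt(0.0034) = 0.0586
Width = 4 * SD = 0.2346

0.2346


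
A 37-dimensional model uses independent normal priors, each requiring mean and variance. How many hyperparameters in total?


Per parameter: 2 (mean and variance).
Total = 37 * 2 = 74

74


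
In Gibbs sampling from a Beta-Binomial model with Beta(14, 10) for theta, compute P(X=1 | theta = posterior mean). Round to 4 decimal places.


Posterior mean = alpha/(alpha+beta) = 14/24 = 0.5833
P(X=1|theta=mean) = theta = 0.5833

0.5833


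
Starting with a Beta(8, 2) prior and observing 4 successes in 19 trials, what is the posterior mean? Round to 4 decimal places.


Posterior parameters: alpha = 8 + 4 = 12
beta = 2 + 15 = 17
Posterior mean = alpha / (alpha + beta) = 12 / 29
= 0.4138

0.4138


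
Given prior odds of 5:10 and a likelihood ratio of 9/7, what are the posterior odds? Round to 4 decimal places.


Posterior odds = prior odds * LR
Prior odds = 5/10 = 0.5
LR = 9/7 = 1.2857
Posterior odds = 0.5 * 1.2857 = 0.6429

0.6429


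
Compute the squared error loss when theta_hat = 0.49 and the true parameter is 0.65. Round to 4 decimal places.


L = (theta_hat - theta_true)^2
= (0.49 - 0.65)^2
= -0.16^2 = 0.0256

0.0256


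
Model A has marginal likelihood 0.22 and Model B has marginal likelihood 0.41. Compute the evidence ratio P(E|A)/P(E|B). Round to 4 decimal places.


Evidence ratio = P(E|A) / P(E|B)
= 0.22 / 0.41
= 0.5366

0.5366


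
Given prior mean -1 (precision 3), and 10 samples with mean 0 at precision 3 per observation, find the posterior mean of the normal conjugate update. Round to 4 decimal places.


The posterior mean is a precision-weighted average of prior and data.
Post. prec. = 3 + 30 = 33
Post. mean = (-3 + 0)/33 = -3/33 = -0.0909

-0.0909


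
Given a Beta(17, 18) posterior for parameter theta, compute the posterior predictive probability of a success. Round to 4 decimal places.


For a Beta-Bernoulli model, the predictive probability is the mean:
P(success) = 17/(17+18) = 17/35 = 0.4857

0.4857


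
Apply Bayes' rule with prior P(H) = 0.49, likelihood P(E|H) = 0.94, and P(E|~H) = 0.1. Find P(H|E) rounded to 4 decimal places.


Step 1: Compute marginal P(E) = P(E|H)P(H) + P(E|~H)P(~H)
= 0.94*0.49 + 0.1*0.51 = 0.5116
Step 2: P(H|E) = P(E|H)P(H)/P(E) = 0.4606/0.5116
= 0.9003

0.9003


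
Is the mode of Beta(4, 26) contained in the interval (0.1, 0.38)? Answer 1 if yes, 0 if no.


Mode = (a-1)/(a+b-2) = 3/28 = 0.1071
Interval: (0.1, 0.38)
Contains mode? 1

1


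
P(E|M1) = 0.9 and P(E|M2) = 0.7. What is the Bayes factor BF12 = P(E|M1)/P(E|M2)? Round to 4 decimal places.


Bayes factor BF12 = P(E|M1) / P(E|M2)
= 0.9 / 0.7
= 1.2857

1.2857


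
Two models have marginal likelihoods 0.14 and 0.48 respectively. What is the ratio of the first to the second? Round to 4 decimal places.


Evidence ratio = 0.14 / 0.48
= 0.2917

0.2917


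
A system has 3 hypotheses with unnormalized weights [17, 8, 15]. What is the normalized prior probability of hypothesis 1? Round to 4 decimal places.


The normalized prior is the weight divided by the total.
Total weight = 40
P(H1) = 17 / 40 = 0.425

0.425


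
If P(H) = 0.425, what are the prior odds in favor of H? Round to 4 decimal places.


Prior odds = P(H) / (1 - P(H))
= 0.425 / 0.575
= 0.7391

0.7391


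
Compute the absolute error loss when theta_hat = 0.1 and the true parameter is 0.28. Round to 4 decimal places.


L = |theta_hat - theta_true|
= |0.1 - 0.28| = 0.18

0.18


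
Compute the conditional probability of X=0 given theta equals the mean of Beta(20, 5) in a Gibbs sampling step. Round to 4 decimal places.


Mean of Beta(20, 5) = 0.8
P(X=0 | theta=0.8) = 0.2

0.2


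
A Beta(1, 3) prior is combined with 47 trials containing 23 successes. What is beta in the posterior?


In conjugate updating:
beta_posterior = beta_prior + (n - k)
= 3 + (47 - 23)
= 3 + 24 = 27

27


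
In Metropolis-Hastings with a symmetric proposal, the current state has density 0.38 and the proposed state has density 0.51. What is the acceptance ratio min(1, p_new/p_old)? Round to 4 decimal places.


Ratio = p_new / p_old = 0.51 / 0.38 = 1.3421
Acceptance = min(1, 1.3421) = 1.0

1.0


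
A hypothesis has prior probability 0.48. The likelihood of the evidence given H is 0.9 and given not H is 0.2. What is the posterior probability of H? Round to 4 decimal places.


Using Bayes' theorem:
P(E) = 0.48 * 0.9 + 0.52 * 0.2
P(E) = 0.536
P(H|E) = (0.48 * 0.9) / 0.536 = 0.806

0.806


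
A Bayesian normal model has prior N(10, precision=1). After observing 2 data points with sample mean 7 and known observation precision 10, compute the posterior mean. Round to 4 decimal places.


Posterior mean = (prior_precision * prior_mean + n * data_precision * data_mean) / (prior_precision + n * data_precision)
Numerator = 1*10 + 2*10*7 = 150
Denominator = 1 + 2*10 = 21
Posterior mean = 7.1429

7.1429


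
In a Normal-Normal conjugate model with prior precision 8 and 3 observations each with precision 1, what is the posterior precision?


Posterior precision = prior precision + n * observation precision
= 8 + 3 * 1
= 8 + 3 = 11

11


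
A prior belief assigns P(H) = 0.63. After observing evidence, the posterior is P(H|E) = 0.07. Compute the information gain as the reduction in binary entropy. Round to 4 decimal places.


H(prior) = -0.63*log2(0.63) - 0.37*log2(0.37)
= 0.9507
H(post) = -0.07*log2(0.07) - 0.93*log2(0.93)
= 0.3659
IG = 0.9507 - 0.3659 = 0.5847

0.5847


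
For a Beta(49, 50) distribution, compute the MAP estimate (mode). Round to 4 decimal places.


MAP = mode = (a-1)/(a+b-2)
= (49-1)/(49+50-2)
= 48/97 = 0.4948

0.4948


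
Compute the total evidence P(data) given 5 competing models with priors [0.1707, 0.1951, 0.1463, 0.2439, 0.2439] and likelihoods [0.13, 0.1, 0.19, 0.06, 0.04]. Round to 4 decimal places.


Marginal likelihood = sum P(model_i) * P(data|model_i)
Model 1: 0.1707 * 0.13 = 0.0222
Model 2: 0.1951 * 0.1 = 0.0195
Model 3: 0.1463 * 0.19 = 0.0278
Model 4: 0.2439 * 0.06 = 0.0146
Model 5: 0.2439 * 0.04 = 0.0098
Total = 0.0939

0.0939


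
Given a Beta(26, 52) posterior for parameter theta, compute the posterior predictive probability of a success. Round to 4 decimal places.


For a Beta-Bernoulli model, the predictive probability is the mean:
P(success) = 26/(26+52) = 26/78 = 0.3333

0.3333


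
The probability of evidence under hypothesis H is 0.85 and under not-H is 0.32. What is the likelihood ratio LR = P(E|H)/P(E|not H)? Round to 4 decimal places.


LR = 0.85 / 0.32
= 2.6562

2.6562


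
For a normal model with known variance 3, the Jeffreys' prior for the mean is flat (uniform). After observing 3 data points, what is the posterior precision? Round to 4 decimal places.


Jeffreys' prior for normal mean (known variance) is flat.
Prior precision = 0.
Posterior precision = prior_prec + n/sigma^2 = 0 + 3/3
= 1.0

1.0


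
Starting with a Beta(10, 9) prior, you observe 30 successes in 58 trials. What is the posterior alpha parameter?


For a Beta-Binomial conjugate model:
Posterior alpha = prior alpha + number of successes
= 10 + 30 = 40

40


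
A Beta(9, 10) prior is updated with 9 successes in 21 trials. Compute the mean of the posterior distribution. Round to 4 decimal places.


After update: Beta(18, 22)
Mean = 18 / (18 + 22) = 18 / 40
= 0.45

0.45


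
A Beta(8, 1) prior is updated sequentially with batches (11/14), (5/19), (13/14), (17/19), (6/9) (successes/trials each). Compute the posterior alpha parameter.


Sequential conjugate updating is equivalent to a single batch update.
Total successes across all batches = 52
alpha_posterior = alpha_prior + total_successes = 8 + 52
= 60

60


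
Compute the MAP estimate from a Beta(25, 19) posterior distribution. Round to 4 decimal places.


MAP = mode of Beta distribution
= (alpha - 1)/(alpha + beta - 2)
= (25-1)/(25+19-2)
= 24/42 = 0.5714

0.5714


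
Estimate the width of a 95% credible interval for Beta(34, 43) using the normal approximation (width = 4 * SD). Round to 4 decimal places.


For Beta(a,b): Var = ab/((a+b)^2(a+b+1))
Var = 0.0032, SD = 0.0562
Approximate 95% CI width = 4 * 0.0562 = 0.2249

0.2249


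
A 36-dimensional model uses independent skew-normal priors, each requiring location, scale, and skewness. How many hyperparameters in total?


Per parameter: 3 (location, scale, and skewness).
Total = 36 * 3 = 108

108


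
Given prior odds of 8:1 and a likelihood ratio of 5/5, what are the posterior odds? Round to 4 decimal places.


Posterior odds = prior odds * LR
Prior odds = 8/1 = 8.0
LR = 5/5 = 1.0
Posterior odds = 8.0 * 1.0 = 8.0

8.0


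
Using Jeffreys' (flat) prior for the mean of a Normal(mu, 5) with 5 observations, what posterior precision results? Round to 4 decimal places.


Flat prior means prior precision is 0.
Posterior precision = n / sigma^2 = 5/5 = 1.0

1.0


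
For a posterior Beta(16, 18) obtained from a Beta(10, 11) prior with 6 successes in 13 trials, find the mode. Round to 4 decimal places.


Mode = (alpha - 1) / (alpha + beta - 2)
= 15 / 32
= 0.4688

0.4688


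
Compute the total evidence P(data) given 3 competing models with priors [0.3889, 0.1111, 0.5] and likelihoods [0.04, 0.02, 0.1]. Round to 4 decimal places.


Marginal likelihood = sum P(model_i) * P(data|model_i)
Model 1: 0.3889 * 0.04 = 0.0156
Model 2: 0.1111 * 0.02 = 0.0022
Model 3: 0.5 * 0.1 = 0.05
Total = 0.0678

0.0678


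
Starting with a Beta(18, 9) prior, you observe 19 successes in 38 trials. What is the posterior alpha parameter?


For a Beta-Binomial conjugate model:
Posterior alpha = prior alpha + number of successes
= 18 + 19 = 37

37


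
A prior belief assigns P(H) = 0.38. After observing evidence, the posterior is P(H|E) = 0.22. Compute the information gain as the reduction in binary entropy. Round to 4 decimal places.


H(prior) = -0.38*log2(0.38) - 0.62*log2(0.62)
= 0.958
H(post) = -0.22*log2(0.22) - 0.78*log2(0.78)
= 0.7602
IG = 0.958 - 0.7602 = 0.1979

0.1979


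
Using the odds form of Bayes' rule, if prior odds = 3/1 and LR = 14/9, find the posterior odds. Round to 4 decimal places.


Bayes' rule in odds form: posterior odds = prior odds * LR
= (3 * 14) / (1 * 9)
= 42/9 = 4.6667

4.6667


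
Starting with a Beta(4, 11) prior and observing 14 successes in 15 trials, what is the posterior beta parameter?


Posterior beta = prior beta + failures
Failures = 15 - 14 = 1
beta_post = 11 + 1 = 12

12


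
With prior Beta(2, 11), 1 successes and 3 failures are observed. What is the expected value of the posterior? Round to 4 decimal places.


Posterior = Beta(3, 14)
E[theta] = alpha/(alpha+beta)
= 3/17 = 0.1765

0.1765


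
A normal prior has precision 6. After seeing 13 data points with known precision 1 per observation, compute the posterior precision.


In the conjugate normal model, precisions add:
tau_posterior = tau_prior + n * tau_data
= 6 + 13*1 = 19

19


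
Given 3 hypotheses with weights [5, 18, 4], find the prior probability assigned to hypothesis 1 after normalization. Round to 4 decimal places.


To normalize, divide each weight by the sum of all weights.
Sum = 27
Prior(H1) = 5/27 = 0.1852

0.1852


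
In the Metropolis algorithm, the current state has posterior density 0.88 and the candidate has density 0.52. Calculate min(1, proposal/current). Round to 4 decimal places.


Ratio = 0.52/0.88 = 0.5909
Acceptance probability = min(1, 0.5909)
= 0.5909

0.5909


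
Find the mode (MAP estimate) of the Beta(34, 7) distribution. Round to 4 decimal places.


For Beta(a,b) with a,b > 1:
Mode = (a-1)/(a+b-2) = (34-1)/(41-2)
= 33/39 = 0.8462

0.8462


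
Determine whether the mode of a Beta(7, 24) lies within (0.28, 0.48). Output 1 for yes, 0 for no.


First find the mode: (a-1)/(a+b-2) = 0.2069
Is 0.2069 in (0.28, 0.48)? 0

0


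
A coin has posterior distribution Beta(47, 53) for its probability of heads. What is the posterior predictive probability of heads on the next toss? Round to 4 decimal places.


Posterior predictive = E[theta] = alpha/(alpha+beta)
= 47/100
= 0.47

0.47


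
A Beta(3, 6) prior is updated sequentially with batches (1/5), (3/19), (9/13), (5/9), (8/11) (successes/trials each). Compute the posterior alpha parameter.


Sequential conjugate updating is equivalent to a single batch update.
Total successes across all batches = 26
alpha_posterior = alpha_prior + total_successes = 3 + 26
= 29

29


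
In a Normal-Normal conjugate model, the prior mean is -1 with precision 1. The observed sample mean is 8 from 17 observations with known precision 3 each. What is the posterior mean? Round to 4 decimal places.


Posterior precision = tau0 + n*tau = 1 + 17*3 = 52
Posterior mean = (tau0*mu0 + n*tau*xbar) / posterior_precision
= (1*-1 + 17*3*8) / 52
= 407 / 52 = 7.8269

7.8269


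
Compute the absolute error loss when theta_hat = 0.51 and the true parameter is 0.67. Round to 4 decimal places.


L = |theta_hat - theta_true|
= |0.51 - 0.67| = 0.16

0.16


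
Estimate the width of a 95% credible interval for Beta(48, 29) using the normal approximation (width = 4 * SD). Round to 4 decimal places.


For Beta(a,b): Var = ab/((a+b)^2(a+b+1))
Var = 0.003, SD = 0.0549
Approximate 95% CI width = 4 * 0.0549 = 0.2195

0.2195


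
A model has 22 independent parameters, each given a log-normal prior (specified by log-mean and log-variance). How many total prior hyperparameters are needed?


Each log-normal prior needs 2 hyperparameters (log-mean and log-variance).
Total = 2 * 22 = 44

44


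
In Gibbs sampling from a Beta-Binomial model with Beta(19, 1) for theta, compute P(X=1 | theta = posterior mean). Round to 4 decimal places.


Posterior mean = alpha/(alpha+beta) = 19/20 = 0.95
P(X=1|theta=mean) = theta = 0.95

0.95


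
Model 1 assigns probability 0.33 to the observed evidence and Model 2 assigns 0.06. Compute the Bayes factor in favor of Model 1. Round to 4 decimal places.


BF = P(data|M1) / P(data|M2)
= 0.33 / 0.06 = 5.5

5.5


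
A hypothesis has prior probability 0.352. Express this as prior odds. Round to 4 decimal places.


Odds = P(H) / P(not H) = 0.352 / 0.648
= 0.5432

0.5432


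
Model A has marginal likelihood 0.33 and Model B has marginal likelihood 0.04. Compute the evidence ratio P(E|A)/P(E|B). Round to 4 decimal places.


Evidence ratio = P(E|A) / P(E|B)
= 0.33 / 0.04
= 8.25

8.25


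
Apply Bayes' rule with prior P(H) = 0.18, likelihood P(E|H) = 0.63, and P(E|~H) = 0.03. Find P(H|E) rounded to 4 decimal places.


Step 1: Compute marginal P(E) = P(E|H)P(H) + P(E|~H)P(~H)
= 0.63*0.18 + 0.03*0.82 = 0.138
Step 2: P(H|E) = P(E|H)P(H)/P(E) = 0.1134/0.138
= 0.8217

0.8217


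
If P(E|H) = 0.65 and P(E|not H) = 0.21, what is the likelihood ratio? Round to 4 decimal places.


Likelihood ratio = P(E|H) / P(E|not H)
= 0.65 / 0.21
= 3.0952

3.0952


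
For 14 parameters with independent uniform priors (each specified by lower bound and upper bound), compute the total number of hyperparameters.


A uniform prior has 2 hyperparameters per parameter.
Total = 14 * 2 = 28

28


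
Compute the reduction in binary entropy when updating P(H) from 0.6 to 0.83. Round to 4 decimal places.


H_before = -p*log2(p) - (1-p)*log2(1-p) for p=0.6: 0.971
H_after for p=0.83: 0.6577
Reduction = 0.971 - 0.6577 = 0.3132

0.3132


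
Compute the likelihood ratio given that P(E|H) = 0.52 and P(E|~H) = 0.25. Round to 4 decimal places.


LR = P(E|H) / P(E|~H)
= 0.52 / 0.25 = 2.08

2.08


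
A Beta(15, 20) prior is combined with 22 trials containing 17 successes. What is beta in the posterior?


In conjugate updating:
beta_posterior = beta_prior + (n - k)
= 20 + (22 - 17)
= 20 + 5 = 25

25


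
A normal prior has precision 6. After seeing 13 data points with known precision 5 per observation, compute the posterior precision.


In the conjugate normal model, precisions add:
tau_posterior = tau_prior + n * tau_data
= 6 + 13*5 = 71

71


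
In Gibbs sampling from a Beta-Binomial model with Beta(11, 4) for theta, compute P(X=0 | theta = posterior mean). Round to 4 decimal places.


Posterior mean = alpha/(alpha+beta) = 11/15 = 0.7333
P(X=0|theta=mean) = 1 - theta = 0.2667

0.2667


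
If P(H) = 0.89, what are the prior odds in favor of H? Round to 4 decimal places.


Prior odds = P(H) / (1 - P(H))
= 0.89 / 0.11
= 8.0909

8.0909


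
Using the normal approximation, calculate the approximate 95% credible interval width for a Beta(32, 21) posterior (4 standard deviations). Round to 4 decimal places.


Var(Beta) = 32*21/(53^2 * 54) = 0.0044
SD = 0.0666
Width ~ 4*SD = 0.2662

0.2662


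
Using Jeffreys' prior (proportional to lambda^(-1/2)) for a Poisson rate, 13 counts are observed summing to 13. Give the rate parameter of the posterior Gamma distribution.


Conjugate update: Gamma(prior_shape + S, prior_rate + n).
Prior shape = 0.5, prior rate = 0.
Posterior rate = 0 + n = 13

13.0


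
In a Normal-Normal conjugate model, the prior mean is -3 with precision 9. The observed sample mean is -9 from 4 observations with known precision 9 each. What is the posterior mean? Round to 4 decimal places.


Posterior precision = tau0 + n*tau = 9 + 4*9 = 45
Posterior mean = (tau0*mu0 + n*tau*xbar) / posterior_precision
= (9*-3 + 4*9*-9) / 45
= -351 / 45 = -7.8

-7.8


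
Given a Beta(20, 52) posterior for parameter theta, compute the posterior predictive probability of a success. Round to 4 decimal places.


For a Beta-Bernoulli model, the predictive probability is the mean:
P(success) = 20/(20+52) = 20/72 = 0.2778

0.2778


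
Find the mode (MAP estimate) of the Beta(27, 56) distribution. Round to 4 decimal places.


For Beta(a,b) with a,b > 1:
Mode = (a-1)/(a+b-2) = (27-1)/(83-2)
= 26/81 = 0.321

0.321


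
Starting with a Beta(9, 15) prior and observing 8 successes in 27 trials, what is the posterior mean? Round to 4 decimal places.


Posterior parameters: alpha = 9 + 8 = 17
beta = 15 + 19 = 34
Posterior mean = alpha / (alpha + beta) = 17 / 51
= 0.3333

0.3333


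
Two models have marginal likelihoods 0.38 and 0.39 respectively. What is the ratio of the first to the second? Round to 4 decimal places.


Evidence ratio = 0.38 / 0.39
= 0.9744

0.9744


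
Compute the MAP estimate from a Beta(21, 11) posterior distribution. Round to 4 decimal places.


MAP = mode of Beta distribution
= (alpha - 1)/(alpha + beta - 2)
= (21-1)/(21+11-2)
= 20/30 = 0.6667

0.6667


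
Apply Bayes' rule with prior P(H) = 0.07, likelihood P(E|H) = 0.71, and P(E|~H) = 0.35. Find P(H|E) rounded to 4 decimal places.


Step 1: Compute marginal P(E) = P(E|H)P(H) + P(E|~H)P(~H)
= 0.71*0.07 + 0.35*0.93 = 0.3752
Step 2: P(H|E) = P(E|H)P(H)/P(E) = 0.0497/0.3752
= 0.1325

0.1325


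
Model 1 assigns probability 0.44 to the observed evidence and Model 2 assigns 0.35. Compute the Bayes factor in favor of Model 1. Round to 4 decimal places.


BF = P(data|M1) / P(data|M2)
= 0.44 / 0.35 = 1.2571

1.2571


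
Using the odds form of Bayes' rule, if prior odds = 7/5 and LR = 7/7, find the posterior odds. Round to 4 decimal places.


Bayes' rule in odds form: posterior odds = prior odds * LR
= (7 * 7) / (5 * 7)
= 49/35 = 1.4

1.4


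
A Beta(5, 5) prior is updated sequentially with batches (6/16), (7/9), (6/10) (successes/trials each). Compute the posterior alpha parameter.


Sequential conjugate updating is equivalent to a single batch update.
Total successes across all batches = 19
alpha_posterior = alpha_prior + total_successes = 5 + 19
= 24

24


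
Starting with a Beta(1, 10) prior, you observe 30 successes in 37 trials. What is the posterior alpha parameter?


For a Beta-Binomial conjugate model:
Posterior alpha = prior alpha + number of successes
= 1 + 30 = 31

31


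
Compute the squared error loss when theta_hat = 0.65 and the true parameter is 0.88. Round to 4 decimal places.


L = (theta_hat - theta_true)^2
= (0.65 - 0.88)^2
= -0.23^2 = 0.0529

0.0529


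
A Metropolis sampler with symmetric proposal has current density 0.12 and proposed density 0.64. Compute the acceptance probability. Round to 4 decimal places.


For symmetric proposals, acceptance = min(1, pi(x*)/pi(x))
= min(1, 0.64/0.12)
= min(1, 5.3333) = 1.0

1.0


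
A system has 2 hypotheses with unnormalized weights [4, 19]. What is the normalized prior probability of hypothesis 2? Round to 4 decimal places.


The normalized prior is the weight divided by the total.
Total weight = 23
P(H2) = 19 / 23 = 0.8261

0.8261


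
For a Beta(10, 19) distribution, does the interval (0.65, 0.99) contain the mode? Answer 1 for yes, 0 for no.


Mode of Beta(a,b) = (a-1)/(a+b-2)
= (10-1)/(10+19-2) = 0.3333
Check: 0.65 <= 0.3333 <= 0.99?
Result: 0

0


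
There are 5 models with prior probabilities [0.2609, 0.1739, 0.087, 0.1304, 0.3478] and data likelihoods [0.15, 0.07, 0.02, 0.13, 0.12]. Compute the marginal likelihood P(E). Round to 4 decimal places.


P(E) = sum over models of P(M_i) * P(E|M_i)
= 0.2609*0.15 + 0.1739*0.07 + 0.087*0.02 + 0.1304*0.13 + 0.3478*0.12
= 0.1117

0.1117


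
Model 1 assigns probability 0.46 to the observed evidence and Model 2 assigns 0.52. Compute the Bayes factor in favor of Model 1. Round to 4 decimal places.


BF = P(data|M1) / P(data|M2)
= 0.46 / 0.52 = 0.8846

0.8846


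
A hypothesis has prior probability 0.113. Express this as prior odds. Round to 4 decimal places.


Odds = P(H) / P(not H) = 0.113 / 0.887
= 0.1274

0.1274


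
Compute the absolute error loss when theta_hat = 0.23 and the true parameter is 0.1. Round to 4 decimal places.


L = |theta_hat - theta_true|
= |0.23 - 0.1| = 0.13

0.13


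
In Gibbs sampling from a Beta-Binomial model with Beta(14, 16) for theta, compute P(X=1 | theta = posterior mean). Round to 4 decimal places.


Posterior mean = alpha/(alpha+beta) = 14/30 = 0.4667
P(X=1|theta=mean) = theta = 0.4667

0.4667


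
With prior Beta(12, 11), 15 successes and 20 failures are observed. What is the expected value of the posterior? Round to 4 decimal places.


Posterior = Beta(27, 31)
E[theta] = alpha/(alpha+beta)
= 27/58 = 0.4655

0.4655


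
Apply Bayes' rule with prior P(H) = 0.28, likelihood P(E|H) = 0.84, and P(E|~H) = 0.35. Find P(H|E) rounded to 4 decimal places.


Step 1: Compute marginal P(E) = P(E|H)P(H) + P(E|~H)P(~H)
= 0.84*0.28 + 0.35*0.72 = 0.4872
Step 2: P(H|E) = P(E|H)P(H)/P(E) = 0.2352/0.4872
= 0.4828

0.4828


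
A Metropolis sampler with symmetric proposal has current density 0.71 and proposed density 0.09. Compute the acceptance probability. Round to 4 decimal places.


For symmetric proposals, acceptance = min(1, pi(x*)/pi(x))
= min(1, 0.09/0.71)
= min(1, 0.1268) = 0.1268

0.1268


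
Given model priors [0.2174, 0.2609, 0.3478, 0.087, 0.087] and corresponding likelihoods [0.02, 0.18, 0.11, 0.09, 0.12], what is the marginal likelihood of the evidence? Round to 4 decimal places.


P(E) = sum_i P(M_i) P(E|M_i)
= 0.0043 + 0.047 + 0.0383 + 0.0078 + 0.0104
= 0.1078

0.1078


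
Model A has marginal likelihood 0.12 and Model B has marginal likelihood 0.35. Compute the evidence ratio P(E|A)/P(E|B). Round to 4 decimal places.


Evidence ratio = P(E|A) / P(E|B)
= 0.12 / 0.35
= 0.3429

0.3429
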